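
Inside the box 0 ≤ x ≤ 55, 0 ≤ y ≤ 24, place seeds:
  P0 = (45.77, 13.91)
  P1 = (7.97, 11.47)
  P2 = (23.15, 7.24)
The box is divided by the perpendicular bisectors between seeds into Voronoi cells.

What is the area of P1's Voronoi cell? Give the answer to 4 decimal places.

Area of P1's cell: 391.1291

1. box [0,55]×[0,24]: [(0, 0) (55, 0) (55, 24) (0, 24)]
2. ⊥bis P1·P0 via (26.87,12.69): [(0, 0) (27.6891, 0) (26.1399, 24) (0, 24)]  |A|=645.949
3. ⊥bis P1·P2 via (15.56,9.355): [(0, 0) (12.9532, 0) (19.6409, 24) (0, 24)]  |A|=391.1291
4. canonical 4-gon: [(0, 0) (12.9532, 0) (19.6409, 24) (0, 24)]
5. shoelace: 391.1291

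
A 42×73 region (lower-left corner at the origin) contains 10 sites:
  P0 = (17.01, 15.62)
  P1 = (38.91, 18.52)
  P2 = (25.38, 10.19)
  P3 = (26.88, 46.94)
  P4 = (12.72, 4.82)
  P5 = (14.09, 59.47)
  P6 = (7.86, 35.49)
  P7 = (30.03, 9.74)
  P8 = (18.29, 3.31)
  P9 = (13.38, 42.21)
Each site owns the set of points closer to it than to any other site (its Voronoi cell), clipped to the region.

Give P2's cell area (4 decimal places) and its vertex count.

Area of P2's cell: 97.7006 (4 vertices)

1. box [0,42]×[0,73]: [(0, 0) (42, 0) (42, 73) (0, 73)]
2. ⊥bis P2·P0 via (21.195,12.905): [(12.8229, 0) (42, 0) (42, 44.9746)]  |A|=656.1131
3. ⊥bis P2·P1 via (32.145,14.355): [(27.2713, 22.2712) (12.8229, 0) (40.9829, 0)]  |A|=313.5779
4. ⊥bis P2·P3 via (26.13,28.565): [(27.2713, 22.2712) (12.8229, 0) (40.9829, 0)]  |A|=313.5779
5. ⊥bis P2·P4 via (19.05,7.505): [(27.2713, 22.2712) (18.513, 8.7709) (22.2334, 0) (40.9829, 0)]  |A|=272.3087
6. ⊥bis P2·P5 via (19.735,34.83): [(27.2713, 22.2712) (18.513, 8.7709) (22.2334, 0) (40.9829, 0)]  |A|=272.3087
7. ⊥bis P2·P6 via (16.62,22.84): [(27.2713, 22.2712) (18.513, 8.7709) (22.2334, 0) (40.9829, 0)]  |A|=272.3087
8. ⊥bis P2·P7 via (27.705,9.965): [(28.6752, 19.9908) (27.2713, 22.2712) (18.513, 8.7709) (22.2334, 0) (26.7406, 0)]  |A|=129.9517
9. ⊥bis P2·P8 via (21.835,6.75): [(26.8898, 1.5409) (28.6752, 19.9908) (27.2713, 22.2712) (19.0583, 9.6114)]  |A|=97.7006
10. ⊥bis P2·P9 via (19.38,26.2): [(26.8898, 1.5409) (28.6752, 19.9908) (27.2713, 22.2712) (19.0583, 9.6114)]  |A|=97.7006
11. canonical 4-gon: [(26.8898, 1.5409) (28.6752, 19.9908) (27.2713, 22.2712) (19.0583, 9.6114)]
12. shoelace: 97.7006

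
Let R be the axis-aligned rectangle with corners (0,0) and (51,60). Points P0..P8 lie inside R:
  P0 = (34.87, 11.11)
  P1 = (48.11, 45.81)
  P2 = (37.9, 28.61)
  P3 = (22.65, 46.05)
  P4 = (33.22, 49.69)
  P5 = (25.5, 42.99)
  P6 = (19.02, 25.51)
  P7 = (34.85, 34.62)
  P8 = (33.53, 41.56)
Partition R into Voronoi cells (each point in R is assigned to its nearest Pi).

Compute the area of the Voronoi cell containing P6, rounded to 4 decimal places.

1. box [0,51]×[0,60]: [(0, 0) (51, 0) (51, 60) (0, 60)]
2. ⊥bis P6·P0 via (26.945,18.31): [(0, 0) (10.31, 0) (51, 44.7872) (51, 60) (0, 60)]  |A|=2148.8054
3. ⊥bis P6·P1 via (33.565,35.66): [(0, 0) (10.31, 0) (37.5368, 29.9684) (16.5797, 60) (0, 60)]  |A|=1529.5503
4. ⊥bis P6·P2 via (28.46,27.06): [(0, 0) (10.31, 0) (29.4449, 21.0616) (25.0427, 47.8725) (16.5797, 60) (0, 60)]  |A|=1401.4698
5. ⊥bis P6·P3 via (20.835,35.78): [(0, 39.4621) (0, 0) (10.31, 0) (29.4449, 21.0616) (27.2133, 34.6528)]  |A|=869.1162
6. ⊥bis P6·P4 via (26.12,37.6): [(0, 39.4621) (0, 0) (10.31, 0) (29.4449, 21.0616) (27.2133, 34.6528)]  |A|=869.1162
7. ⊥bis P6·P5 via (22.26,34.25): [(15.6709, 36.6926) (0, 39.4621) (0, 0) (10.31, 0) (29.4449, 21.0616) (27.6048, 32.2686)]  |A|=855.7562
8. ⊥bis P6·P7 via (26.935,30.065): [(25.1413, 33.1819) (15.6709, 36.6926) (0, 39.4621) (0, 0) (10.31, 0) (29.4449, 21.0616) (28.3784, 27.5568)]  |A|=850.3057
9. ⊥bis P6·P8 via (26.275,33.535): [(25.1413, 33.1819) (15.6709, 36.6926) (0, 39.4621) (0, 0) (10.31, 0) (29.4449, 21.0616) (28.3784, 27.5568)]  |A|=850.3057
10. canonical 7-gon: [(25.1413, 33.1819) (15.6709, 36.6926) (0, 39.4621) (0, 0) (10.31, 0) (29.4449, 21.0616) (28.3784, 27.5568)]
11. shoelace: 850.3057

Area of P6's cell: 850.3057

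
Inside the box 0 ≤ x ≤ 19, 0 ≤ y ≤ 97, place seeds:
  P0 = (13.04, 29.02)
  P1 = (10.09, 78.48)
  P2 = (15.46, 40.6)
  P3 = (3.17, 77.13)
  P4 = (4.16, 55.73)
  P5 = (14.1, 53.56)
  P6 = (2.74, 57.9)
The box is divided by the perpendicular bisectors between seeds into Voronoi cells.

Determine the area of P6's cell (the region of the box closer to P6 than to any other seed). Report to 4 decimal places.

Area of P6's cell: 104.0516

1. box [0,19]×[0,97]: [(0, 0) (19, 0) (19, 97) (0, 97)]
2. ⊥bis P6·P0 via (7.89,43.46): [(0, 40.646) (19, 47.4224) (19, 97) (0, 97)]  |A|=1006.3501
3. ⊥bis P6·P1 via (6.415,68.19): [(0, 70.4811) (0, 40.646) (19, 47.4224) (19, 63.6954)]  |A|=438.0262
4. ⊥bis P6·P2 via (9.1,49.25): [(0, 70.4811) (0, 42.5591) (19, 56.5291) (19, 63.6954)]  |A|=333.3381
5. ⊥bis P6·P3 via (2.955,67.515): [(8.6623, 67.3874) (0, 67.5811) (0, 42.5591) (19, 56.5291) (19, 63.6954)]  |A|=320.7777
6. ⊥bis P6·P4 via (3.45,56.815): [(15.7423, 64.8588) (8.6623, 67.3874) (0, 67.5811) (0, 54.5574)]  |A|=112.7774
7. ⊥bis P6·P5 via (8.42,55.73): [(10.6294, 61.513) (12.368, 66.0639) (8.6623, 67.3874) (0, 67.5811) (0, 54.5574)]  |A|=104.0516
8. canonical 5-gon: [(10.6294, 61.513) (12.368, 66.0639) (8.6623, 67.3874) (0, 67.5811) (0, 54.5574)]
9. shoelace: 104.0516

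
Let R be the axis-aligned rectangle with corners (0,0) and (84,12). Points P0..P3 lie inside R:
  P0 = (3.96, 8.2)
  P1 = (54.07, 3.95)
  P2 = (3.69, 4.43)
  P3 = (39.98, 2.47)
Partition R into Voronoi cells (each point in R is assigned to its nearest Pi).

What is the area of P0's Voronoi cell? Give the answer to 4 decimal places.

1. box [0,84]×[0,12]: [(0, 0) (84, 0) (84, 12) (0, 12)]
2. ⊥bis P0·P1 via (29.015,6.075): [(0, 0) (28.4998, 0) (29.5175, 12) (0, 12)]  |A|=348.1037
3. ⊥bis P0·P2 via (3.825,6.315): [(0, 6.5889) (28.8831, 4.5204) (29.5175, 12) (0, 12)]  |A|=188.5341
4. ⊥bis P0·P3 via (21.97,5.335): [(0, 6.5889) (21.9197, 5.0191) (23.0303, 12) (0, 12)]  |A|=139.6906
5. canonical 4-gon: [(0, 6.5889) (21.9197, 5.0191) (23.0303, 12) (0, 12)]
6. shoelace: 139.6906

Area of P0's cell: 139.6906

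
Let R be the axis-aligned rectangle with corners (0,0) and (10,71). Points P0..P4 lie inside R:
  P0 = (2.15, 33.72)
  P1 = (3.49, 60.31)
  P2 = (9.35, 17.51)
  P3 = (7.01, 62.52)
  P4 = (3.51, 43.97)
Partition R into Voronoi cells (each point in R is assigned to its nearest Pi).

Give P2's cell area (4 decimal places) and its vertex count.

1. box [0,10]×[0,71]: [(0, 0) (10, 0) (10, 71) (0, 71)]
2. ⊥bis P2·P0 via (5.75,25.615): [(0, 23.061) (0, 0) (10, 0) (10, 27.5027)]  |A|=252.8187
3. ⊥bis P2·P1 via (6.42,38.91): [(0, 23.061) (0, 0) (10, 0) (10, 27.5027)]  |A|=252.8187
4. ⊥bis P2·P3 via (8.18,40.015): [(0, 23.061) (0, 0) (10, 0) (10, 27.5027)]  |A|=252.8187
5. ⊥bis P2·P4 via (6.43,30.74): [(0, 23.061) (0, 0) (10, 0) (10, 27.5027)]  |A|=252.8187
6. canonical 4-gon: [(0, 23.061) (0, 0) (10, 0) (10, 27.5027)]
7. shoelace: 252.8187

Area of P2's cell: 252.8187 (4 vertices)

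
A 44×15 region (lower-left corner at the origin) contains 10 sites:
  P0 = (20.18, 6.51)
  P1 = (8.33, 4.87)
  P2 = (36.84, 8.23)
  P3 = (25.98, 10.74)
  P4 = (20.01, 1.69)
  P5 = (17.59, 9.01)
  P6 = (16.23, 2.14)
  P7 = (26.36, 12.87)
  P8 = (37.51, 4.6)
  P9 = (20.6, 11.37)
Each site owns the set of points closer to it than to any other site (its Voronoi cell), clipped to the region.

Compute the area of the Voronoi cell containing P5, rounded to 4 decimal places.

1. box [0,44]×[0,15]: [(0, 0) (44, 0) (44, 15) (0, 15)]
2. ⊥bis P5·P0 via (18.885,7.76): [(0, 0) (11.3947, 0) (25.8734, 15) (0, 15)]  |A|=279.5105
3. ⊥bis P5·P1 via (12.96,6.94): [(14.585, 3.3052) (25.8734, 15) (9.3565, 15)]  |A|=96.5807
4. ⊥bis P5·P2 via (27.215,8.62): [(14.585, 3.3052) (25.8734, 15) (9.3565, 15)]  |A|=96.5807
5. ⊥bis P5·P3 via (21.785,9.875): [(14.585, 3.3052) (21.6339, 10.6078) (20.7282, 15) (9.3565, 15)]  |A|=85.2814
6. ⊥bis P5·P4 via (18.8,5.35): [(14.3314, 3.8727) (15.5083, 4.2618) (21.6339, 10.6078) (20.7282, 15) (9.3565, 15)]  |A|=84.8982
7. ⊥bis P5·P6 via (16.91,5.575): [(13.246, 6.3003) (16.7974, 5.5973) (21.6339, 10.6078) (20.7282, 15) (9.3565, 15)]  |A|=80.4337
8. ⊥bis P5·P7 via (21.975,10.94): [(13.246, 6.3003) (16.7974, 5.5973) (21.6339, 10.6078) (21.2044, 12.6909) (20.188, 15) (9.3565, 15)]  |A|=79.81
9. ⊥bis P5·P8 via (27.55,6.805): [(13.246, 6.3003) (16.7974, 5.5973) (21.6339, 10.6078) (21.2044, 12.6909) (20.188, 15) (9.3565, 15)]  |A|=79.81
10. ⊥bis P5·P9 via (19.095,10.19): [(13.246, 6.3003) (16.7974, 5.5973) (20.0522, 8.9692) (15.3237, 15) (9.3565, 15)]  |A|=59.9213
11. canonical 5-gon: [(13.246, 6.3003) (16.7974, 5.5973) (20.0522, 8.9692) (15.3237, 15) (9.3565, 15)]
12. shoelace: 59.9213

Area of P5's cell: 59.9213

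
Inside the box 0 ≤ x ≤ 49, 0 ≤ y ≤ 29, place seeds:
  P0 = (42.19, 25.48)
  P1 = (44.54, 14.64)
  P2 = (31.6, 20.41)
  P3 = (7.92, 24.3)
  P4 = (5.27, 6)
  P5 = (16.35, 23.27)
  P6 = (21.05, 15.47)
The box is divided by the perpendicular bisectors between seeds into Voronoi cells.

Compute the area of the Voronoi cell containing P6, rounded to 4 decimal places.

1. box [0,49]×[0,29]: [(0, 0) (49, 0) (49, 29) (0, 29)]
2. ⊥bis P6·P0 via (31.62,20.475): [(0, 0) (41.3151, 0) (27.5833, 29) (0, 29)]  |A|=999.0274
3. ⊥bis P6·P1 via (32.795,15.055): [(0, 0) (32.263, 0) (32.8916, 17.7895) (27.5833, 29) (0, 29)]  |A|=918.5116
4. ⊥bis P6·P2 via (26.325,17.94): [(0, 0) (32.263, 0) (32.4358, 4.8896) (21.1462, 29) (0, 29)]  |A|=804.1175
5. ⊥bis P6·P3 via (14.485,19.885): [(1.1122, 0) (32.263, 0) (32.4358, 4.8896) (21.1462, 29) (20.6149, 29)]  |A|=489.0743
6. ⊥bis P6·P4 via (13.16,10.735): [(10.8831, 14.529) (19.6024, 0) (32.263, 0) (32.4358, 4.8896) (21.1462, 29) (20.6149, 29)]  |A|=354.7523
7. ⊥bis P6·P5 via (18.7,19.37): [(11.0309, 14.7489) (10.8831, 14.529) (19.6024, 0) (32.263, 0) (32.4358, 4.8896) (24.1248, 22.6388)]  |A|=297.5696
8. canonical 6-gon: [(11.0309, 14.7489) (10.8831, 14.529) (19.6024, 0) (32.263, 0) (32.4358, 4.8896) (24.1248, 22.6388)]
9. shoelace: 297.5696

Area of P6's cell: 297.5696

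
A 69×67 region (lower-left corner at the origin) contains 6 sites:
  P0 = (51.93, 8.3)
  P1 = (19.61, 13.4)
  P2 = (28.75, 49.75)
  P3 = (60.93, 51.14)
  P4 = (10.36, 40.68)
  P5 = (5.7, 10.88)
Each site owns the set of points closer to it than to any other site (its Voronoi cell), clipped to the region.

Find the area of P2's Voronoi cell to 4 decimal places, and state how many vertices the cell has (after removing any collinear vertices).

Area of P2's cell: 1005.0889 (5 vertices)

1. box [0,69]×[0,67]: [(0, 0) (69, 0) (69, 67) (0, 67)]
2. ⊥bis P2·P0 via (40.34,29.025): [(0, 6.4657) (69, 45.0525) (69, 67) (0, 67)]  |A|=2845.6215
3. ⊥bis P2·P1 via (24.18,31.575): [(0, 37.6549) (38.4732, 27.981) (69, 45.0525) (69, 67) (0, 67)]  |A|=2245.6473
4. ⊥bis P2·P3 via (44.84,50.445): [(0, 37.6549) (38.4732, 27.981) (45.6373, 31.9874) (44.1249, 67) (0, 67)]  |A|=1553.7993
5. ⊥bis P2·P4 via (19.555,45.215): [(26.5799, 30.9716) (38.4732, 27.981) (45.6373, 31.9874) (44.1249, 67) (8.8106, 67)]  |A|=1005.0889
6. ⊥bis P2·P5 via (17.225,30.315): [(26.5799, 30.9716) (38.4732, 27.981) (45.6373, 31.9874) (44.1249, 67) (8.8106, 67)]  |A|=1005.0889
7. canonical 5-gon: [(26.5799, 30.9716) (38.4732, 27.981) (45.6373, 31.9874) (44.1249, 67) (8.8106, 67)]
8. shoelace: 1005.0889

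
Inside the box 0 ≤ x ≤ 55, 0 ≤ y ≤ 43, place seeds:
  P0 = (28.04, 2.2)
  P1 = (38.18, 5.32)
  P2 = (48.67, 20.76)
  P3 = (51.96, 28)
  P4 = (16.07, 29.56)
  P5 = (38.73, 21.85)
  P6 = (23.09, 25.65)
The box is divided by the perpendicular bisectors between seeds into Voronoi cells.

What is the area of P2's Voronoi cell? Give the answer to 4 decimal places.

1. box [0,55]×[0,43]: [(0, 0) (55, 0) (55, 43) (0, 43)]
2. ⊥bis P2·P0 via (38.355,11.48): [(48.6831, 0) (55, 0) (55, 43) (9.9977, 43)]  |A|=1103.3628
3. ⊥bis P2·P1 via (43.425,13.04): [(26.7737, 24.353) (55, 5.1759) (55, 43) (9.9977, 43)]  |A|=953.3971
4. ⊥bis P2·P3 via (50.315,24.38): [(10.4527, 42.4942) (26.7737, 24.353) (55, 5.1759) (55, 22.251)]  |A|=479.8615
5. ⊥bis P2·P4 via (32.37,25.16): [(34.1432, 31.7288) (31.3186, 21.2651) (55, 5.1759) (55, 22.251)]  |A|=324.6862
6. ⊥bis P2·P5 via (43.7,21.305): [(44.3352, 27.0974) (42.8375, 13.4392) (55, 5.1759) (55, 22.251)]  |A|=180.2988
7. ⊥bis P2·P6 via (35.88,23.205): [(44.3352, 27.0974) (42.8375, 13.4392) (55, 5.1759) (55, 22.251)]  |A|=180.2988
8. canonical 4-gon: [(44.3352, 27.0974) (42.8375, 13.4392) (55, 5.1759) (55, 22.251)]
9. shoelace: 180.2988

Area of P2's cell: 180.2988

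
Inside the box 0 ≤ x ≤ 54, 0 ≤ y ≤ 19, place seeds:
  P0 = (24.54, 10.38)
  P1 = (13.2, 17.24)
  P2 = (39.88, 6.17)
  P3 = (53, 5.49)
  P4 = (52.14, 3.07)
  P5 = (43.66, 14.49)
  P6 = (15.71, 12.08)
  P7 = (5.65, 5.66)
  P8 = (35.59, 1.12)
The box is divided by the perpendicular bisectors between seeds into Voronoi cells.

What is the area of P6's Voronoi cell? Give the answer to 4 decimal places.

Area of P6's cell: 113.4455

1. box [0,54]×[0,19]: [(0, 0) (54, 0) (54, 19) (0, 19)]
2. ⊥bis P6·P0 via (20.125,11.23): [(0, 0) (17.9629, 0) (21.6209, 19) (0, 19)]  |A|=376.0467
3. ⊥bis P6·P1 via (14.455,14.66): [(0, 7.6286) (0, 0) (17.9629, 0) (21.4395, 18.0575)]  |A|=243.9592
4. ⊥bis P6·P2 via (27.795,9.125): [(0, 7.6286) (0, 0) (17.9629, 0) (21.4395, 18.0575)]  |A|=243.9592
5. ⊥bis P6·P3 via (34.355,8.785): [(0, 7.6286) (0, 0) (17.9629, 0) (21.4395, 18.0575)]  |A|=243.9592
6. ⊥bis P6·P4 via (33.925,7.575): [(0, 7.6286) (0, 0) (17.9629, 0) (21.4395, 18.0575)]  |A|=243.9592
7. ⊥bis P6·P5 via (29.685,13.285): [(0, 7.6286) (0, 0) (17.9629, 0) (21.4395, 18.0575)]  |A|=243.9592
8. ⊥bis P6·P7 via (10.68,8.87): [(8.7546, 11.8871) (16.3406, 0) (17.9629, 0) (21.4395, 18.0575)]  |A|=113.4455
9. ⊥bis P6·P8 via (25.65,6.6): [(8.7546, 11.8871) (16.3406, 0) (17.9629, 0) (21.4395, 18.0575)]  |A|=113.4455
10. canonical 4-gon: [(8.7546, 11.8871) (16.3406, 0) (17.9629, 0) (21.4395, 18.0575)]
11. shoelace: 113.4455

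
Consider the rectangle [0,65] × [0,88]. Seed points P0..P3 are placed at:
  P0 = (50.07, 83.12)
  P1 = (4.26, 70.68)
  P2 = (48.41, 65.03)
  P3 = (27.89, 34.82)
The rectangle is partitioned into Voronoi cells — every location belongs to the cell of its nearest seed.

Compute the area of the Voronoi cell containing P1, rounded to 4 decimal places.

Area of P1's cell: 971.4831

1. box [0,65]×[0,88]: [(0, 0) (65, 0) (65, 88) (0, 88)]
2. ⊥bis P1·P0 via (27.165,76.9): [(0, 0) (48.0477, 0) (24.1507, 88) (0, 88)]  |A|=3176.7302
3. ⊥bis P1·P2 via (26.335,67.855): [(0, 0) (17.6514, 0) (27.3876, 76.0802) (24.1507, 88) (0, 88)]  |A|=2020.4517
4. ⊥bis P1·P3 via (16.075,52.75): [(0, 42.1574) (25.1688, 58.7424) (27.3876, 76.0802) (24.1507, 88) (0, 88)]  |A|=971.4831
5. canonical 5-gon: [(0, 42.1574) (25.1688, 58.7424) (27.3876, 76.0802) (24.1507, 88) (0, 88)]
6. shoelace: 971.4831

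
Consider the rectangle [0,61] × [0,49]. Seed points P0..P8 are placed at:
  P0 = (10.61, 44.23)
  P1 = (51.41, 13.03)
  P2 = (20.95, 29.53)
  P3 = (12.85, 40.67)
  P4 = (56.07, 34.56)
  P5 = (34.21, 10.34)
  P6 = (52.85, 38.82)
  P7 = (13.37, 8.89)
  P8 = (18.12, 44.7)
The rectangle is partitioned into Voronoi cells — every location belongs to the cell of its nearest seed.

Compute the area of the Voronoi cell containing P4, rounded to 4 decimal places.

1. box [0,61]×[0,49]: [(0, 0) (61, 0) (61, 49) (0, 49)]
2. ⊥bis P4·P0 via (33.34,39.395): [(24.9601, 0) (61, 0) (61, 49) (35.3831, 49)]  |A|=1510.5907
3. ⊥bis P4·P1 via (53.74,23.795): [(31.0656, 28.7027) (61, 22.2236) (61, 49) (35.3831, 49)]  |A|=660.7441
4. ⊥bis P4·P2 via (38.51,32.045): [(39.2422, 26.9329) (61, 22.2236) (61, 49) (36.0817, 49)]  |A|=566.2352
5. ⊥bis P4·P3 via (34.46,37.615): [(39.2422, 26.9329) (61, 22.2236) (61, 49) (36.0817, 49)]  |A|=566.2352
6. ⊥bis P4·P5 via (45.14,22.45): [(39.104, 27.8979) (40.4667, 26.6679) (61, 22.2236) (61, 49) (36.0817, 49)]  |A|=565.6627
7. ⊥bis P4·P6 via (54.46,36.69): [(41.0375, 26.5444) (61, 22.2236) (61, 41.6334)]  |A|=193.7335
8. ⊥bis P4·P7 via (34.72,21.725): [(41.0375, 26.5444) (61, 22.2236) (61, 41.6334)]  |A|=193.7335
9. ⊥bis P4·P8 via (37.095,39.63): [(41.0375, 26.5444) (61, 22.2236) (61, 41.6334)]  |A|=193.7335
10. canonical 3-gon: [(41.0375, 26.5444) (61, 22.2236) (61, 41.6334)]
11. shoelace: 193.7335

Area of P4's cell: 193.7335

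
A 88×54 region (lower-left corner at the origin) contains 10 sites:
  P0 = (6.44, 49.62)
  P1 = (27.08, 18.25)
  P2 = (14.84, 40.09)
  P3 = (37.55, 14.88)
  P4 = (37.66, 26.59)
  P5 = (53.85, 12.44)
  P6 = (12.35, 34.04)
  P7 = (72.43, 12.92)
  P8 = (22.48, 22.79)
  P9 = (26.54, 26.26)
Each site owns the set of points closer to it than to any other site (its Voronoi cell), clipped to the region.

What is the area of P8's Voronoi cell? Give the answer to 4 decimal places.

1. box [0,88]×[0,54]: [(0, 0) (88, 0) (88, 54) (0, 54)]
2. ⊥bis P8·P0 via (14.46,36.205): [(0, 27.5603) (0, 0) (88, 0) (88, 54) (44.2256, 54)]  |A|=4167.3436
3. ⊥bis P8·P1 via (24.78,20.52): [(0, 27.5603) (0, 0) (4.5277, 0) (57.8233, 54) (44.2256, 54)]  |A|=1098.8194
4. ⊥bis P8·P2 via (18.66,31.44): [(0, 23.1994) (0, 0) (4.5277, 0) (48.6127, 44.6677)]  |A|=665.0125
5. ⊥bis P8·P3 via (30.015,18.835): [(42.0538, 41.7711) (0, 23.1994) (0, 0) (4.5277, 0) (37.8507, 33.7634)]  |A|=644.8389
6. ⊥bis P8·P4 via (30.07,24.69): [(27.4127, 35.3053) (0, 23.1994) (0, 0) (4.5277, 0) (29.8324, 25.6392)]  |A|=551.2238
7. ⊥bis P8·P5 via (38.165,17.615): [(27.4127, 35.3053) (0, 23.1994) (0, 0) (4.5277, 0) (29.8324, 25.6392)]  |A|=551.2238
8. ⊥bis P8·P6 via (17.415,28.415): [(27.4127, 35.3053) (22.8096, 33.2725) (0, 12.7338) (0, 0) (4.5277, 0) (29.8324, 25.6392)]  |A|=431.8652
9. ⊥bis P8·P7 via (47.455,17.855): [(27.4127, 35.3053) (22.8096, 33.2725) (0, 12.7338) (0, 0) (4.5277, 0) (29.8324, 25.6392)]  |A|=431.8652
10. ⊥bis P8·P9 via (24.51,24.525): [(19.5456, 30.3335) (0, 12.7338) (0, 0) (4.5277, 0) (26.4697, 22.2321)]  |A|=358.9641
11. canonical 5-gon: [(19.5456, 30.3335) (0, 12.7338) (0, 0) (4.5277, 0) (26.4697, 22.2321)]
12. shoelace: 358.9641

Area of P8's cell: 358.9641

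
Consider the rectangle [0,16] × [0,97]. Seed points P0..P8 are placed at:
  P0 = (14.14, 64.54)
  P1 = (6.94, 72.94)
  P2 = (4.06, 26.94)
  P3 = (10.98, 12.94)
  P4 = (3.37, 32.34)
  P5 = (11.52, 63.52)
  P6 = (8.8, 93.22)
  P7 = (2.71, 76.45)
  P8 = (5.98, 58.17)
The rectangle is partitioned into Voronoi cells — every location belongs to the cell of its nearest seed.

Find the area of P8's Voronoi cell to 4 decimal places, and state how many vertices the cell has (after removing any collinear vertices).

1. box [0,16]×[0,97]: [(0, 0) (16, 0) (16, 97) (0, 97)]
2. ⊥bis P8·P0 via (10.06,61.355): [(0, 74.2419) (0, 0) (16, 0) (16, 53.7458)]  |A|=1023.9019
3. ⊥bis P8·P1 via (6.46,65.555): [(6.7985, 65.533) (0, 65.9749) (0, 0) (16, 0) (16, 53.7458)]  |A|=995.8002
4. ⊥bis P8·P2 via (5.02,42.555): [(6.7985, 65.533) (0, 65.9749) (0, 42.8636) (16, 41.88) (16, 53.7458)]  |A|=317.8516
5. ⊥bis P8·P3 via (8.48,35.555): [(6.7985, 65.533) (0, 65.9749) (0, 42.8636) (16, 41.88) (16, 53.7458)]  |A|=317.8516
6. ⊥bis P8·P4 via (4.675,45.255): [(6.7985, 65.533) (0, 65.9749) (0, 45.7274) (16, 44.1107) (16, 53.7458)]  |A|=277.0958
7. ⊥bis P8·P5 via (8.75,60.845): [(4.0503, 65.7116) (0, 65.9749) (0, 45.7274) (16, 44.1107) (16, 53.3375)]  |A|=259.2812
8. ⊥bis P8·P6 via (7.39,75.695): [(4.0503, 65.7116) (0, 65.9749) (0, 45.7274) (16, 44.1107) (16, 53.3375)]  |A|=259.2812
9. ⊥bis P8·P7 via (4.345,67.31): [(4.0503, 65.7116) (0, 65.9749) (0, 45.7274) (16, 44.1107) (16, 53.3375)]  |A|=259.2812
10. canonical 5-gon: [(4.0503, 65.7116) (0, 65.9749) (0, 45.7274) (16, 44.1107) (16, 53.3375)]
11. shoelace: 259.2812

Area of P8's cell: 259.2812 (5 vertices)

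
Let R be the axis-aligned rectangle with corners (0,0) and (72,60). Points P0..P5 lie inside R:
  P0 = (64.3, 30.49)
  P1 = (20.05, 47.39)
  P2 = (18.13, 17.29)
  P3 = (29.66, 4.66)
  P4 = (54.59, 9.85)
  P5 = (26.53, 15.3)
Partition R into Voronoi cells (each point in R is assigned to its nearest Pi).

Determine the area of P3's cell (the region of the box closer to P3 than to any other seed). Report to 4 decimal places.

1. box [0,72]×[0,60]: [(0, 0) (72, 0) (72, 60) (0, 60)]
2. ⊥bis P3·P0 via (46.98,17.575): [(0, 0) (60.0851, 0) (15.345, 60) (0, 60)]  |A|=2262.9032
3. ⊥bis P3·P1 via (24.855,26.025): [(0, 20.4351) (0, 0) (60.0851, 0) (38.4065, 29.0727)]  |A|=1265.8399
4. ⊥bis P3·P2 via (23.895,10.975): [(11.8729, 0) (60.0851, 0) (40.5583, 26.187)]  |A|=631.2666
5. ⊥bis P3·P4 via (42.125,7.255): [(38.5629, 24.3654) (11.8729, 0) (43.6354, 0)]  |A|=386.9522
6. ⊥bis P3·P5 via (28.095,9.98): [(40.7808, 13.7118) (20.29, 7.684) (11.8729, 0) (43.6354, 0)]  |A|=271.1174
7. canonical 4-gon: [(40.7808, 13.7118) (20.29, 7.684) (11.8729, 0) (43.6354, 0)]
8. shoelace: 271.1174

Area of P3's cell: 271.1174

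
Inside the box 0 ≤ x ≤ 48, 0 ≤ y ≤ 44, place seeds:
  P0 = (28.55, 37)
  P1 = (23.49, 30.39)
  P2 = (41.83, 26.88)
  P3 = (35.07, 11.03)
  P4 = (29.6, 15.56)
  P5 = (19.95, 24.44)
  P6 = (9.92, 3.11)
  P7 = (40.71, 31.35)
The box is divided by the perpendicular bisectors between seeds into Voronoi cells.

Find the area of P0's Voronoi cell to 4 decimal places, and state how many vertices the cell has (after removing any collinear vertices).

Area of P0's cell: 200.3193 (3 vertices)

1. box [0,48]×[0,44]: [(0, 0) (48, 0) (48, 44) (0, 44)]
2. ⊥bis P0·P1 via (26.02,33.695): [(48, 16.8692) (48, 44) (12.5583, 44)]  |A|=480.7811
3. ⊥bis P0·P2 via (35.19,31.94): [(32.6562, 28.615) (44.3803, 44) (12.5583, 44)]  |A|=244.791
4. ⊥bis P0·P3 via (31.81,24.015): [(32.6562, 28.615) (44.3803, 44) (12.5583, 44)]  |A|=244.791
5. ⊥bis P0·P4 via (29.075,26.28): [(32.6562, 28.615) (44.3803, 44) (12.5583, 44)]  |A|=244.791
6. ⊥bis P0·P5 via (24.25,30.72): [(32.6562, 28.615) (44.3803, 44) (12.5583, 44)]  |A|=244.791
7. ⊥bis P0·P6 via (19.235,20.055): [(32.6562, 28.615) (44.3803, 44) (12.5583, 44)]  |A|=244.791
8. ⊥bis P0·P7 via (34.63,34.175): [(32.2065, 28.9592) (39.1951, 44) (12.5583, 44)]  |A|=200.3193
9. canonical 3-gon: [(32.2065, 28.9592) (39.1951, 44) (12.5583, 44)]
10. shoelace: 200.3193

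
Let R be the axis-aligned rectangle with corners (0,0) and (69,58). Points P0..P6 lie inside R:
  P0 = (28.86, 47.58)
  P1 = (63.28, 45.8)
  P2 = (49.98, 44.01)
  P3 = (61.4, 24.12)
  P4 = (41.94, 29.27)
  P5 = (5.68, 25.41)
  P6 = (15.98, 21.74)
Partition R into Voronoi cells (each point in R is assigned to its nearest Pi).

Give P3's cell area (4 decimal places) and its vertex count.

Area of P3's cell: 686.2735 (5 vertices)

1. box [0,69]×[0,58]: [(0, 0) (69, 0) (69, 58) (0, 58)]
2. ⊥bis P3·P0 via (45.13,35.85): [(19.2836, 0) (69, 0) (69, 58) (61.0992, 58)]  |A|=1670.8969
3. ⊥bis P3·P1 via (62.34,34.96): [(45.5387, 36.4169) (19.2836, 0) (69, 0) (69, 34.3825)]  |A|=1308.5871
4. ⊥bis P3·P2 via (55.69,34.065): [(57.9168, 35.3436) (35.4754, 22.4586) (19.2836, 0) (69, 0) (69, 34.3825)]  |A|=1216.7973
5. ⊥bis P3·P4 via (51.67,26.695): [(57.9168, 35.3436) (53.2496, 32.6638) (44.6053, 0) (69, 0) (69, 34.3825)]  |A|=686.2735
6. ⊥bis P3·P5 via (33.54,24.765): [(57.9168, 35.3436) (53.2496, 32.6638) (44.6053, 0) (69, 0) (69, 34.3825)]  |A|=686.2735
7. ⊥bis P3·P6 via (38.69,22.93): [(57.9168, 35.3436) (53.2496, 32.6638) (44.6053, 0) (69, 0) (69, 34.3825)]  |A|=686.2735
8. canonical 5-gon: [(57.9168, 35.3436) (53.2496, 32.6638) (44.6053, 0) (69, 0) (69, 34.3825)]
9. shoelace: 686.2735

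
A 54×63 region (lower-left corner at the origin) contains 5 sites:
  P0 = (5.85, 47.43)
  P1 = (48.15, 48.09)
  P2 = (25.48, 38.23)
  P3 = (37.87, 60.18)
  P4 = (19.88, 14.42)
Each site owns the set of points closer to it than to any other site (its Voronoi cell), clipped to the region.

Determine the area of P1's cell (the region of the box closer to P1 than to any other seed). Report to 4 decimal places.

1. box [0,54]×[0,63]: [(0, 0) (54, 0) (54, 63) (0, 63)]
2. ⊥bis P1·P0 via (27,47.76): [(27.7452, 0) (54, 0) (54, 63) (26.7622, 63)]  |A|=1685.0168
3. ⊥bis P1·P2 via (36.815,43.16): [(54, 3.6484) (54, 63) (28.1859, 63)]  |A|=766.0544
4. ⊥bis P1·P3 via (43.01,54.135): [(35.0028, 47.3266) (54, 3.6484) (54, 63) (53.4359, 63)]  |A|=568.1774
5. ⊥bis P1·P4 via (34.015,31.255): [(35.0028, 47.3266) (46.5822, 20.7033) (54, 14.4752) (54, 63) (53.4359, 63)]  |A|=528.0222
6. canonical 5-gon: [(35.0028, 47.3266) (46.5822, 20.7033) (54, 14.4752) (54, 63) (53.4359, 63)]
7. shoelace: 528.0222

Area of P1's cell: 528.0222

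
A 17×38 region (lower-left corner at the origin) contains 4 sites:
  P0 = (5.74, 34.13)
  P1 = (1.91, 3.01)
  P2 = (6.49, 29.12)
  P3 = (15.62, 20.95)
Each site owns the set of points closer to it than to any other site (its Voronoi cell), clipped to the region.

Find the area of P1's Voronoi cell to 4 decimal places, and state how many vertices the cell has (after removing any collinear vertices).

1. box [0,17]×[0,38]: [(0, 0) (17, 0) (17, 38) (0, 38)]
2. ⊥bis P1·P0 via (3.825,18.57): [(0, 19.0408) (0, 0) (17, 0) (17, 16.9485)]  |A|=305.9089
3. ⊥bis P1·P2 via (4.2,16.065): [(0, 16.8017) (0, 0) (17, 0) (17, 13.8197)]  |A|=260.2824
4. ⊥bis P1·P3 via (8.765,11.98): [(3.1872, 16.2427) (0, 16.8017) (0, 0) (17, 0) (17, 5.6867)]  |A|=204.1123
5. canonical 5-gon: [(3.1872, 16.2427) (0, 16.8017) (0, 0) (17, 0) (17, 5.6867)]
6. shoelace: 204.1123

Area of P1's cell: 204.1123 (5 vertices)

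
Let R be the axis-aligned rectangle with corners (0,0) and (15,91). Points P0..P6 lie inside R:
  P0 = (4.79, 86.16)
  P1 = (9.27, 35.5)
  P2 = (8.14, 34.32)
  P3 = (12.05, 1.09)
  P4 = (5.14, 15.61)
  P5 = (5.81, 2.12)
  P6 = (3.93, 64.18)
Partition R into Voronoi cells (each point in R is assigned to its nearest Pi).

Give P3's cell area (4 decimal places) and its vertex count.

Area of P3's cell: 56.3622 (4 vertices)

1. box [0,15]×[0,91]: [(0, 0) (15, 0) (15, 91) (0, 91)]
2. ⊥bis P3·P0 via (8.42,43.625): [(0, 42.9064) (0, 0) (15, 0) (15, 44.1865)]  |A|=653.1973
3. ⊥bis P3·P1 via (10.66,18.295): [(0, 17.4338) (0, 0) (15, 0) (15, 18.6456)]  |A|=270.5955
4. ⊥bis P3·P2 via (10.095,17.705): [(0, 16.5172) (0, 0) (15, 0) (15, 18.2821)]  |A|=260.9949
5. ⊥bis P3·P4 via (8.595,8.35): [(0, 4.2597) (0, 0) (15, 0) (15, 11.3981)]  |A|=117.4334
6. ⊥bis P3·P5 via (8.93,1.605): [(10.1668, 9.098) (8.6651, 0) (15, 0) (15, 11.3981)]  |A|=56.3622
7. ⊥bis P3·P6 via (7.99,32.635): [(10.1668, 9.098) (8.6651, 0) (15, 0) (15, 11.3981)]  |A|=56.3622
8. canonical 4-gon: [(10.1668, 9.098) (8.6651, 0) (15, 0) (15, 11.3981)]
9. shoelace: 56.3622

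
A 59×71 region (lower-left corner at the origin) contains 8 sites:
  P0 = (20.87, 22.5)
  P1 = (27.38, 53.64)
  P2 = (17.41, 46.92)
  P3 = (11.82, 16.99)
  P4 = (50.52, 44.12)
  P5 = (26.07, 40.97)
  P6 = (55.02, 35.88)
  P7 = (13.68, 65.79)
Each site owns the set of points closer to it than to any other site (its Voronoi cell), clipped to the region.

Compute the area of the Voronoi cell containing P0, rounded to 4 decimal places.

Area of P0's cell: 769.9429

1. box [0,59]×[0,71]: [(0, 0) (59, 0) (59, 71) (0, 71)]
2. ⊥bis P0·P1 via (24.125,38.07): [(0, 43.1135) (0, 0) (59, 0) (59, 30.7792)]  |A|=2179.8332
3. ⊥bis P0·P2 via (19.14,34.71): [(31.6909, 36.4883) (0, 31.9981) (0, 0) (59, 0) (59, 30.7792)]  |A|=2003.7051
4. ⊥bis P0·P3 via (16.345,19.745): [(31.6909, 36.4883) (8.1792, 33.157) (28.3665, 0) (59, 0) (59, 30.7792)]  |A|=1402.5703
5. ⊥bis P0·P4 via (35.695,33.31): [(33.6808, 36.0723) (31.6909, 36.4883) (8.1792, 33.157) (28.3665, 0) (59, 0) (59, 1.3492)]  |A|=1029.9982
6. ⊥bis P0·P5 via (23.47,31.735): [(40.2981, 26.9973) (14.991, 34.1221) (8.1792, 33.157) (28.3665, 0) (59, 0) (59, 1.3492)]  |A|=932.9129
7. ⊥bis P0·P6 via (37.945,29.19): [(38.6189, 27.47) (14.991, 34.1221) (8.1792, 33.157) (28.3665, 0) (49.3817, 0)]  |A|=769.9429
8. ⊥bis P0·P7 via (17.275,44.145): [(38.6189, 27.47) (14.991, 34.1221) (8.1792, 33.157) (28.3665, 0) (49.3817, 0)]  |A|=769.9429
9. canonical 5-gon: [(38.6189, 27.47) (14.991, 34.1221) (8.1792, 33.157) (28.3665, 0) (49.3817, 0)]
10. shoelace: 769.9429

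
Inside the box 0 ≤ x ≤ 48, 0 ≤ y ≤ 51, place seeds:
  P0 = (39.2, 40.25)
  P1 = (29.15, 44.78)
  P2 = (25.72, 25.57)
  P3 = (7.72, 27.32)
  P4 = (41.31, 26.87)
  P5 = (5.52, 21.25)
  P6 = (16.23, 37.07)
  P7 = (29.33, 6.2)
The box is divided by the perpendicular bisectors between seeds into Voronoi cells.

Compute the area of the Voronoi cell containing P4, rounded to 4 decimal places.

1. box [0,48]×[0,51]: [(0, 0) (48, 0) (48, 51) (0, 51)]
2. ⊥bis P4·P0 via (40.255,33.56): [(0, 27.2119) (0, 0) (48, 0) (48, 34.7814)]  |A|=1487.8377
3. ⊥bis P4·P1 via (35.23,35.825): [(29.3644, 31.8426) (0, 11.9056) (0, 0) (48, 0) (48, 34.7814)]  |A|=1263.1074
4. ⊥bis P4·P2 via (33.515,26.22): [(32.9984, 32.4156) (35.7014, 0) (48, 0) (48, 34.7814)]  |A|=460.2222
5. ⊥bis P4·P3 via (24.515,27.095): [(32.9984, 32.4156) (35.7014, 0) (48, 0) (48, 34.7814)]  |A|=460.2222
6. ⊥bis P4·P5 via (23.415,24.06): [(32.9984, 32.4156) (35.7014, 0) (48, 0) (48, 34.7814)]  |A|=460.2222
7. ⊥bis P4·P6 via (28.77,31.97): [(32.9984, 32.4156) (35.7014, 0) (48, 0) (48, 34.7814)]  |A|=460.2222
8. ⊥bis P4·P7 via (35.32,16.535): [(32.9984, 32.4156) (34.2719, 17.1424) (48, 9.1859) (48, 34.7814)]  |A|=291.7562
9. canonical 4-gon: [(32.9984, 32.4156) (34.2719, 17.1424) (48, 9.1859) (48, 34.7814)]
10. shoelace: 291.7562

Area of P4's cell: 291.7562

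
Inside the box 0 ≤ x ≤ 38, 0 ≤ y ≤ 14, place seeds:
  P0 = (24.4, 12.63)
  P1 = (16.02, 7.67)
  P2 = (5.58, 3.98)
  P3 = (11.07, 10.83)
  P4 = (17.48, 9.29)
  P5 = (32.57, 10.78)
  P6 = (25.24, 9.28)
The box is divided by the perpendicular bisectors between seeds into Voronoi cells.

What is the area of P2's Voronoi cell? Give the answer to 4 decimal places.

1. box [0,38]×[0,14]: [(0, 0) (38, 0) (38, 14) (0, 14)]
2. ⊥bis P2·P0 via (14.99,8.305): [(0, 0) (18.8071, 0) (12.3725, 14) (0, 14)]  |A|=218.2572
3. ⊥bis P2·P1 via (10.8,5.825): [(0, 0) (12.8588, 0) (7.9106, 14) (0, 14)]  |A|=145.3858
4. ⊥bis P2·P3 via (8.325,7.405): [(0, 0) (12.8588, 0) (10.999, 5.2619) (0.0963, 14) (0, 14)]  |A|=111.2446
5. ⊥bis P2·P4 via (11.53,6.635): [(0, 0) (12.8588, 0) (10.999, 5.2619) (0.0963, 14) (0, 14)]  |A|=111.2446
6. ⊥bis P2·P5 via (19.075,7.38): [(0, 0) (12.8588, 0) (10.999, 5.2619) (0.0963, 14) (0, 14)]  |A|=111.2446
7. ⊥bis P2·P6 via (15.41,6.63): [(0, 0) (12.8588, 0) (10.999, 5.2619) (0.0963, 14) (0, 14)]  |A|=111.2446
8. canonical 5-gon: [(0, 0) (12.8588, 0) (10.999, 5.2619) (0.0963, 14) (0, 14)]
9. shoelace: 111.2446

Area of P2's cell: 111.2446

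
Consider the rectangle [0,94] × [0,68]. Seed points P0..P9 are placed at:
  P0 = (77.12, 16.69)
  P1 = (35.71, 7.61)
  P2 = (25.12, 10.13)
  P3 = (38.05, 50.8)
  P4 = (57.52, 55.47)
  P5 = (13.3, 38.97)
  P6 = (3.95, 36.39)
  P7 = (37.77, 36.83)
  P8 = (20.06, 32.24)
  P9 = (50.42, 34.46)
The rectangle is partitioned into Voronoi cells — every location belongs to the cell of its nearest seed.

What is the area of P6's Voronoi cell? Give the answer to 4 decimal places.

Area of P6's cell: 347.0483

1. box [0,94]×[0,68]: [(0, 0) (94, 0) (94, 68) (0, 68)]
2. ⊥bis P6·P0 via (40.535,26.54): [(0, 0) (33.3895, 0) (51.6975, 68) (0, 68)]  |A|=2892.9581
3. ⊥bis P6·P1 via (19.83,22): [(0, 0.1167) (47.5481, 52.5881) (51.6975, 68) (0, 68)]  |A|=2012.2378
4. ⊥bis P6·P2 via (14.535,23.26): [(0, 11.5423) (38.4216, 42.5166) (47.5481, 52.5881) (51.6975, 68) (0, 68)]  |A|=1792.7429
5. ⊥bis P6·P3 via (21,43.595): [(0, 11.5423) (25.7668, 32.3147) (10.6869, 68) (0, 68)]  |A|=918.0499
6. ⊥bis P6·P4 via (30.735,45.93): [(0, 11.5423) (25.7668, 32.3147) (10.6869, 68) (0, 68)]  |A|=918.0499
7. ⊥bis P6·P5 via (8.625,37.68): [(0, 11.5423) (12.9554, 21.9866) (0.2586, 68) (0, 68)]  |A|=371.6655
8. ⊥bis P6·P7 via (20.86,36.61): [(0, 11.5423) (12.9554, 21.9866) (0.2586, 68) (0, 68)]  |A|=371.6655
9. ⊥bis P6·P8 via (12.005,34.315): [(0, 11.5423) (7.7476, 17.7882) (10.8214, 29.7203) (0.2586, 68) (0, 68)]  |A|=347.0483
10. ⊥bis P6·P9 via (27.185,35.425): [(0, 11.5423) (7.7476, 17.7882) (10.8214, 29.7203) (0.2586, 68) (0, 68)]  |A|=347.0483
11. canonical 5-gon: [(0, 11.5423) (7.7476, 17.7882) (10.8214, 29.7203) (0.2586, 68) (0, 68)]
12. shoelace: 347.0483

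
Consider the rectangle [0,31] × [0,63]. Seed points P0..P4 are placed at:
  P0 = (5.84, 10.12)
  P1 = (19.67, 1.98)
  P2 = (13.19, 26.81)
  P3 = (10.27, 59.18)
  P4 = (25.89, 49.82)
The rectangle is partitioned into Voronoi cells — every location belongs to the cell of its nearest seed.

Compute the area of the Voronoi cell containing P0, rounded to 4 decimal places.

1. box [0,31]×[0,63]: [(0, 0) (31, 0) (31, 63) (0, 63)]
2. ⊥bis P0·P1 via (12.755,6.05): [(0, 0) (9.1941, 0) (31, 37.0486) (31, 63) (0, 63)]  |A|=1549.0616
3. ⊥bis P0·P2 via (9.515,18.465): [(0, 22.6552) (0, 0) (9.1941, 0) (17.8911, 14.7763)]  |A|=270.5911
4. ⊥bis P0·P3 via (8.055,34.65): [(0, 22.6552) (0, 0) (9.1941, 0) (17.8911, 14.7763)]  |A|=270.5911
5. ⊥bis P0·P4 via (15.865,29.97): [(0, 22.6552) (0, 0) (9.1941, 0) (17.8911, 14.7763)]  |A|=270.5911
6. canonical 4-gon: [(0, 22.6552) (0, 0) (9.1941, 0) (17.8911, 14.7763)]
7. shoelace: 270.5911

Area of P0's cell: 270.5911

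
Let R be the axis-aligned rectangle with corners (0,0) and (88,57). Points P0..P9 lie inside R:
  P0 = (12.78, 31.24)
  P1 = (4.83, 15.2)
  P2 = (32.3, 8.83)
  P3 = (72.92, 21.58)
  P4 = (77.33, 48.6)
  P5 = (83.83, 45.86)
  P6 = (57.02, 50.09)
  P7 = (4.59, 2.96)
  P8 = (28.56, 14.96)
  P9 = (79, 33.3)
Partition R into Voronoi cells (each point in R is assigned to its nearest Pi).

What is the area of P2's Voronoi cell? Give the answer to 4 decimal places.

1. box [0,88]×[0,57]: [(0, 0) (88, 0) (88, 57) (0, 57)]
2. ⊥bis P2·P0 via (22.54,20.035): [(0, 0.4018) (0, 0) (88, 0) (88, 57) (64.9778, 57)]  |A|=3177.1859
3. ⊥bis P2·P1 via (18.565,12.015): [(19.8894, 17.7262) (15.7788, 0) (88, 0) (88, 57) (64.9778, 57)]  |A|=3033.341
4. ⊥bis P2·P3 via (52.61,15.205): [(44.9633, 39.5666) (19.8894, 17.7262) (15.7788, 0) (57.3826, 0)]  |A|=1000.404
5. ⊥bis P2·P4 via (54.815,28.715): [(44.9633, 39.5666) (19.8894, 17.7262) (15.7788, 0) (57.3826, 0)]  |A|=1000.404
6. ⊥bis P2·P5 via (58.065,27.345): [(44.9633, 39.5666) (19.8894, 17.7262) (15.7788, 0) (57.3826, 0)]  |A|=1000.404
7. ⊥bis P2·P6 via (44.66,29.46): [(48.9406, 26.8954) (37.9653, 33.471) (19.8894, 17.7262) (15.7788, 0) (57.3826, 0)]  |A|=943.9455
8. ⊥bis P2·P7 via (18.445,5.895): [(48.9406, 26.8954) (37.9653, 33.471) (19.8894, 17.7262) (17.8248, 8.8228) (19.6938, 0) (57.3826, 0)]  |A|=926.6751
9. ⊥bis P2·P8 via (30.43,11.895): [(49.9171, 23.7843) (18.6912, 4.733) (19.6938, 0) (57.3826, 0)]  |A|=531.6484
10. ⊥bis P2·P9 via (55.65,21.065): [(49.9171, 23.7843) (18.6912, 4.733) (19.6938, 0) (57.3826, 0)]  |A|=531.6484
11. canonical 4-gon: [(49.9171, 23.7843) (18.6912, 4.733) (19.6938, 0) (57.3826, 0)]
12. shoelace: 531.6484

Area of P2's cell: 531.6484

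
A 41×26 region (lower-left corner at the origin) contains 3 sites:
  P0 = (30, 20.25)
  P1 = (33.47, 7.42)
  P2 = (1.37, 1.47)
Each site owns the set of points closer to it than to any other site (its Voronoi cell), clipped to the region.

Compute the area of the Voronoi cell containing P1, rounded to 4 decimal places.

Area of P1's cell: 310.9827

1. box [0,41]×[0,26]: [(0, 0) (41, 0) (41, 26) (0, 26)]
2. ⊥bis P1·P0 via (31.735,13.835): [(0, 5.252) (0, 0) (41, 0) (41, 16.3408)]  |A|=442.6517
3. ⊥bis P1·P2 via (17.42,4.445): [(16.446, 9.6999) (18.2439, 0) (41, 0) (41, 16.3408)]  |A|=310.9827
4. canonical 4-gon: [(16.446, 9.6999) (18.2439, 0) (41, 0) (41, 16.3408)]
5. shoelace: 310.9827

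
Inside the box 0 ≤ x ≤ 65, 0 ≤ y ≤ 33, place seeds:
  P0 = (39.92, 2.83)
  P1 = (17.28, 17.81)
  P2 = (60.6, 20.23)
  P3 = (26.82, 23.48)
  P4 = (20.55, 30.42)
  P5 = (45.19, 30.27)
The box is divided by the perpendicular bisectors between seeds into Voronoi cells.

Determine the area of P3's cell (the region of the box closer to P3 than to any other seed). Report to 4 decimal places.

1. box [0,65]×[0,33]: [(0, 0) (65, 0) (65, 33) (0, 33)]
2. ⊥bis P3·P0 via (33.37,13.155): [(0, 0) (12.6333, 0) (64.6524, 33) (0, 33)]  |A|=1275.2138
3. ⊥bis P3·P1 via (22.05,20.645): [(28.3822, 9.9908) (64.6524, 33) (14.7069, 33)]  |A|=574.6018
4. ⊥bis P3·P2 via (43.71,21.855): [(28.3822, 9.9908) (43.4907, 19.5754) (44.7823, 33) (14.7069, 33)]  |A|=441.2274
5. ⊥bis P3·P4 via (23.685,26.95): [(20.1831, 23.7862) (28.3822, 9.9908) (43.4907, 19.5754) (44.7823, 33) (30.3815, 33)]  |A|=369.016
6. ⊥bis P3·P5 via (36.005,26.875): [(20.1831, 23.7862) (28.3822, 9.9908) (39.6125, 17.1151) (33.7411, 33) (30.3815, 33)]  |A|=256.8791
7. canonical 5-gon: [(20.1831, 23.7862) (28.3822, 9.9908) (39.6125, 17.1151) (33.7411, 33) (30.3815, 33)]
8. shoelace: 256.8791

Area of P3's cell: 256.8791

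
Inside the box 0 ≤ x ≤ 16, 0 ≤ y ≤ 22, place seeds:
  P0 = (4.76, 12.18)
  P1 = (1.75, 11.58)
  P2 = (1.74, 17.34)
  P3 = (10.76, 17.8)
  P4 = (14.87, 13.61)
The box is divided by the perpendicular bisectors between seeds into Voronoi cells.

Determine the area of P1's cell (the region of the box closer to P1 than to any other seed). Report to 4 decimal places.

1. box [0,16]×[0,22]: [(0, 0) (16, 0) (16, 22) (0, 22)]
2. ⊥bis P1·P0 via (3.255,11.88): [(0, 0) (5.6231, 0) (1.2377, 22) (0, 22)]  |A|=75.4691
3. ⊥bis P1·P2 via (1.745,14.46): [(0, 14.457) (0, 0) (5.6231, 0) (2.7404, 14.4617)]  |A|=60.4686
4. ⊥bis P1·P3 via (6.255,14.69): [(0, 14.457) (0, 0) (5.6231, 0) (2.7404, 14.4617)]  |A|=60.4686
5. ⊥bis P1·P4 via (8.31,12.595): [(0, 14.457) (0, 0) (5.6231, 0) (2.7404, 14.4617)]  |A|=60.4686
6. canonical 4-gon: [(0, 14.457) (0, 0) (5.6231, 0) (2.7404, 14.4617)]
7. shoelace: 60.4686

Area of P1's cell: 60.4686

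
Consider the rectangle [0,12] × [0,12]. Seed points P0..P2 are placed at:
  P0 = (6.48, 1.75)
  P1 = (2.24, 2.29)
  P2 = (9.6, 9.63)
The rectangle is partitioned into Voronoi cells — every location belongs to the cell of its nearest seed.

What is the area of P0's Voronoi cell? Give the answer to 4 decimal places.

Area of P0's cell: 41.7144

1. box [0,12]×[0,12]: [(0, 0) (12, 0) (12, 12) (0, 12)]
2. ⊥bis P0·P1 via (4.36,2.02): [(4.1027, 0) (12, 0) (12, 12) (5.631, 12)]  |A|=85.5974
3. ⊥bis P0·P2 via (8.04,5.69): [(4.9816, 6.9009) (4.1027, 0) (12, 0) (12, 4.1221)]  |A|=41.7144
4. canonical 4-gon: [(4.9816, 6.9009) (4.1027, 0) (12, 0) (12, 4.1221)]
5. shoelace: 41.7144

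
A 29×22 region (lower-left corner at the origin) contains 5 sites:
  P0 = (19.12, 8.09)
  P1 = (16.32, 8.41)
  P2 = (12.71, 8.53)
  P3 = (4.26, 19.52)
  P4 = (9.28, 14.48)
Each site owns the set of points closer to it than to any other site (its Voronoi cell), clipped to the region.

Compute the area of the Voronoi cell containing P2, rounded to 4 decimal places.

1. box [0,29]×[0,22]: [(0, 0) (29, 0) (29, 22) (0, 22)]
2. ⊥bis P2·P0 via (15.915,8.31): [(0, 0) (15.3446, 0) (16.8547, 22) (0, 22)]  |A|=354.1923
3. ⊥bis P2·P1 via (14.515,8.47): [(0, 0) (14.2334, 0) (14.9648, 22) (0, 22)]  |A|=321.1802
4. ⊥bis P2·P3 via (8.485,14.025): [(0, 7.501) (0, 0) (14.2334, 0) (14.8627, 18.9287)]  |A|=190.4528
5. ⊥bis P2·P4 via (10.995,11.505): [(0, 5.1667) (0, 0) (14.2334, 0) (14.6866, 13.6331)]  |A|=134.9639
6. canonical 4-gon: [(0, 5.1667) (0, 0) (14.2334, 0) (14.6866, 13.6331)]
7. shoelace: 134.9639

Area of P2's cell: 134.9639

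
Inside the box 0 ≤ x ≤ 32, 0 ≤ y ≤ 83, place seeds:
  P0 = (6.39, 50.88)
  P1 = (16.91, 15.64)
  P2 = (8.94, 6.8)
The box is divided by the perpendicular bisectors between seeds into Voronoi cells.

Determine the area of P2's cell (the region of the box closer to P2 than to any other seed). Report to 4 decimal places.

1. box [0,32]×[0,83]: [(0, 0) (32, 0) (32, 83) (0, 83)]
2. ⊥bis P2·P0 via (7.665,28.84): [(0, 28.3966) (0, 0) (32, 0) (32, 30.2478)]  |A|=938.3096
3. ⊥bis P2·P1 via (12.925,11.22): [(0, 22.873) (0, 0) (25.3698, 0)]  |A|=290.141
4. canonical 3-gon: [(0, 22.873) (0, 0) (25.3698, 0)]
5. shoelace: 290.141

Area of P2's cell: 290.1410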